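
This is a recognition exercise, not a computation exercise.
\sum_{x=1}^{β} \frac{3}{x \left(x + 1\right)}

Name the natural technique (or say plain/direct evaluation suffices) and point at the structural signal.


Diagnosis: telescoping — \frac{3}{x \left(x + 1\right)} hides a difference of shifted reciprocals — decompose it and the middle of the sum vanishes.


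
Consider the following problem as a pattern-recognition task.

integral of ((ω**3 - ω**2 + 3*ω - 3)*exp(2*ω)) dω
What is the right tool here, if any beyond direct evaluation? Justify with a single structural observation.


Technique: integration by parts — a polynomial ω**3 - ω**2 + 3*ω - 3 against the kernel exp(2*ω) is the signature bounded-ladder case for integration by parts.


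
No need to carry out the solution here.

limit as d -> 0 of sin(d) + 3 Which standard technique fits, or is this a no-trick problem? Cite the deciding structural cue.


Diagnosis: no special technique — no vanishing denominator and no indeterminate clash at the point — evaluation is immediate.


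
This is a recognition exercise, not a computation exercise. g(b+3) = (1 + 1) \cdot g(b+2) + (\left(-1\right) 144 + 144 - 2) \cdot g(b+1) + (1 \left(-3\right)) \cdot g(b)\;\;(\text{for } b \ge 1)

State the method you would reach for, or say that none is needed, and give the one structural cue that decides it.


Best approach: the characteristic-root method — because shifting b leaves the equation's coefficients unchanged, exponential trials reduce it to algebra.


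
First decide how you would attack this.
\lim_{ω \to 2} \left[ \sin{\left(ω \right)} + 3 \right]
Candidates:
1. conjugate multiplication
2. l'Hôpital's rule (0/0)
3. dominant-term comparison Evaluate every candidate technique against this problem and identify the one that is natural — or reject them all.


Method: no special technique — no denominator vanishes and nothing blows up at 2: direct substitution is the whole computation.
- conjugate multiplication: multiplying by a conjugate would not remove any indeterminacy here.
- l'Hôpital's rule (0/0): substituting the point gives a finite value outright — there is no indeterminate clash to repair.
- dominant-term comparison — this limit is not decided by comparing leading-term growth at infinity.


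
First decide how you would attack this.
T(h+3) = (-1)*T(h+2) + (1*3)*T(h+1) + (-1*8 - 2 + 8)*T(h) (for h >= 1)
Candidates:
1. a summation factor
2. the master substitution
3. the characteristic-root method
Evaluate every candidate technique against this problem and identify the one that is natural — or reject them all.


Best approach: the characteristic-root method — shift-invariance with fixed coefficients calls for exponential trials; the characteristic polynomial finds every r^h.
- a summation factor — a summation factor telescopes one-step recursions; this one carries higher-order memory.
- the master substitution — the recursion shifts the index rather than dividing it.
- the characteristic-root method — applies; the problem has the shape this method handles.


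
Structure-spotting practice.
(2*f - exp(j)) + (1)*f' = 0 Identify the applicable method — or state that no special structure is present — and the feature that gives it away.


Diagnosis: a linear integrating factor — the unknown enters only to the first power against a nonzero forcing term — the integrating-factor template applies directly.


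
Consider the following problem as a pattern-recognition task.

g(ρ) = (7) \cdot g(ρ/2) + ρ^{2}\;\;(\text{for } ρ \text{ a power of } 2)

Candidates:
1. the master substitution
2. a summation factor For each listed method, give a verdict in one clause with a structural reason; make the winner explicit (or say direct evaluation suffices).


Method: the master substitution — treat m = log base 2 of ρ as the new clock: one recursion step advances m by one while ρ scales by 2.
- the master substitution — yes, a natural case for it.
- a summation factor — a divided-index call is outside the fixed-shift first-order family a summation factor normalizes.


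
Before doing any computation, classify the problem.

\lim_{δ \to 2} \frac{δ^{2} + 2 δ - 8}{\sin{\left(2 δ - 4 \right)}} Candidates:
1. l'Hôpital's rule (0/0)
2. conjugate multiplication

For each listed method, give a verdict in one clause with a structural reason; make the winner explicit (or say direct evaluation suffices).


Best approach: l'Hôpital's rule (0/0) — numerator and denominator both vanish at 2 — a genuine 0/0 form, which is exactly when l'Hôpital applies. Known elementary limits would finish this too — the rule just bypasses the case analysis.
- l'Hôpital's rule (0/0): yes, a natural case for it.
- conjugate multiplication — no divergent radical difference is present for a conjugate pair to cancel.


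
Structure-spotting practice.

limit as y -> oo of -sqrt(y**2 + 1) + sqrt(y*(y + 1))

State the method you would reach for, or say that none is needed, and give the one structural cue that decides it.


Best approach: conjugate multiplication — an infinity-minus-infinity difference with a surviving radical — multiply by the conjugate to cancel the divergence.


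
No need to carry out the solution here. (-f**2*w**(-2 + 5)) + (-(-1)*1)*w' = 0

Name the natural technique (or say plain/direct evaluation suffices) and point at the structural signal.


Method: separation of variables — separating collects all w-dependence with the derivative and leaves all f-dependence opposite: variables separate.


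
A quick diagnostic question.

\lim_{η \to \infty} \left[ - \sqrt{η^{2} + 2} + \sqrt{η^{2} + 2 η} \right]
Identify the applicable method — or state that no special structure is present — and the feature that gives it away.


Best approach: conjugate multiplication — neither \sqrt{η^{2} + 2 η} nor \sqrt{η^{2} + 2} converges alone, so rewrite their difference as a conjugate-rationalized quotient first.


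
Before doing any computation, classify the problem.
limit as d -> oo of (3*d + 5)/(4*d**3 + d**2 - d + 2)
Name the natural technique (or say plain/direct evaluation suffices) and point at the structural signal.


Technique: dominant-term comparison — growth-rate triage: the leading powers of d decide the limit, everything else is noise. As a single quotient, the ∞/∞ shape would yield to repeated differentiation as well — the growth comparison gets there in one look.


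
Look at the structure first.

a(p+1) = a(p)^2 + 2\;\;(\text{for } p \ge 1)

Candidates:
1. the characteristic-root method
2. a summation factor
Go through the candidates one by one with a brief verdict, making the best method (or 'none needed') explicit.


Best approach: no special technique — the update rule curves (it is not linear in the unknown sequence), so no superposition-based closed form attaches — iterate or study it directly.
- the characteristic-root method — nonlinearity rules out exponential-mode superposition from the start.
- a summation factor: the recursion is nonlinear — outside the first-order linear family a summation factor addresses.


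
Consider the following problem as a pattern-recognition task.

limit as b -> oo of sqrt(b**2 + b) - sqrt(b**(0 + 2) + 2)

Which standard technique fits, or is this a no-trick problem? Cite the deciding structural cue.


Verdict: conjugate multiplication — turning the difference into a conjugate-rationalized ratio makes the limit readable.


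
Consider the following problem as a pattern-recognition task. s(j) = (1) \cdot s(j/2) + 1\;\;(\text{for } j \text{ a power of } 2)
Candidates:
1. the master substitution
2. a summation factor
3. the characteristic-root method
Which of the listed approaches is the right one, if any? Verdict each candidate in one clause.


Method: the master substitution — the argument shrinks by the factor 2, so measure the index on a logarithmic scale and the recursion becomes a shift.
- the master substitution — applicable, and directly so.
- a summation factor: the recursion divides its index rather than shifting it — there is no previous-term chain for a summation factor to telescope.
- the characteristic-root method — the recursion divides its index rather than shifting it — outside the constant-shift family the root method covers.


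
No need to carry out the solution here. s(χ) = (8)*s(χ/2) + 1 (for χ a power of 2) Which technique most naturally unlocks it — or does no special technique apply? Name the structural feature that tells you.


Diagnosis: the master substitution — the recursive call is at index χ/2 rather than a shift, a divide-and-conquer shape — substituting χ = 2^m linearizes it.


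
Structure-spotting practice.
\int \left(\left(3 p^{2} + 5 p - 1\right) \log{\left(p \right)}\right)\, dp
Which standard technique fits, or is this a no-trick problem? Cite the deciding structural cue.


Diagnosis: integration by parts — the logarithm \log{\left(p \right)} wants to be differentiated, not integrated; parts makes that legal.


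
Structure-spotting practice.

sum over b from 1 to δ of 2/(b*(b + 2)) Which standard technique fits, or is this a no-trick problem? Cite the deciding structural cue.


Diagnosis: telescoping — the denominator's roots in 2/(b*(b + 2)) sit an integer apart: decomposition produces a self-cancelling chain.


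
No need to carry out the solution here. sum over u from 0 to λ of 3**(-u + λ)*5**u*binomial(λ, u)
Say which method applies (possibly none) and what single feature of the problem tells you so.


Diagnosis: the binomial theorem — terms weighting binomial(λ, u) against matched powers of 5 and 3 reassemble into (5 + 3)^λ by the binomial theorem.


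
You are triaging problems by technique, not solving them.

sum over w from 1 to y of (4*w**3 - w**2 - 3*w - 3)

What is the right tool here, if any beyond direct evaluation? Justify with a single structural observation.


Technique: no special technique — this is bookkeeping, not technique: standard formulas for sums of constant-multiple powers of w apply termwise.


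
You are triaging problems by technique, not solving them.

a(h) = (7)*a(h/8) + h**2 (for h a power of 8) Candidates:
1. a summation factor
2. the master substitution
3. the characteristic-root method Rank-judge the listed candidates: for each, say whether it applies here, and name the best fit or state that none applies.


Best approach: the master substitution — treat m = log base 8 of h as the new clock: one recursion step advances m by one while h scales by 8.
- a summation factor: the recursion divides its index rather than shifting it — there is no previous-term chain for a summation factor to telescope.
- the master substitution — applies; the problem has the shape this method handles.
- the characteristic-root method — the recursion divides its index rather than shifting it — outside the constant-shift family the root method covers.


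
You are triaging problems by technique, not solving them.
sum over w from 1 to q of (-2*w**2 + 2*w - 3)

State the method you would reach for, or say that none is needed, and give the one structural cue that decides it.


Verdict: no special technique — the sum is polynomial through and through; closed forms for each power of w finish it directly.


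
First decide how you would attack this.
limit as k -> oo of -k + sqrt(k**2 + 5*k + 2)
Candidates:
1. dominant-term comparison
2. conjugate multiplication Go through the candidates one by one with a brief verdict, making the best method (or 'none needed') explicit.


Diagnosis: conjugate multiplication — divergence minus divergence hides a finite answer — expose it by pairing sqrt(k**2 + 5*k + 2) - k with its conjugate.
- dominant-term comparison: this limit is not decided by comparing polynomial growth at infinity.
- conjugate multiplication — yes, a natural case for it.


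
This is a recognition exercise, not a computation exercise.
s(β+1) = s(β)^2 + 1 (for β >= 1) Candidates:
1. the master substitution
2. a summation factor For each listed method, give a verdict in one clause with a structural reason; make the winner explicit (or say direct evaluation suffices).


Method: no special technique — this one you iterate or analyze qualitatively: the nonlinearity defeats linear solution methods.
- the master substitution — the recursion shifts the index rather than dividing it.
- a summation factor: no summation factor applies — the rule is not linear in the sequence values.


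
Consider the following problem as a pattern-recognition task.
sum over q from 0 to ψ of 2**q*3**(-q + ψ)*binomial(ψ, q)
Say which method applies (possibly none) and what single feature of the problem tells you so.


Verdict: the binomial theorem — the summand is term q of a binomial expansion in 2 and 3; the whole sum is a single power.


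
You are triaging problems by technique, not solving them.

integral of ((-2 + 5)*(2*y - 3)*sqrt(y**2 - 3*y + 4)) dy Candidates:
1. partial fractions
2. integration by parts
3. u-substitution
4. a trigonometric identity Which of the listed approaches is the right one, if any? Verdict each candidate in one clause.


Verdict: u-substitution — structure check: outer function, inner expression y**2 - 3*y + 4, inner derivative as a factor — the classic u = y**2 - 3*y + 4 pattern.
- partial fractions — the expression is not a ratio of polynomials that decomposes further.
- integration by parts: a polynomial factor is present, but its partner is not an exp, sine, or cosine of a degree-1 argument, nor a logarithm.
- u-substitution: applies; the problem has the shape this method handles.
- a trigonometric identity: there is no trigonometric structure at all — the integrand carries no sine or cosine to rewrite.


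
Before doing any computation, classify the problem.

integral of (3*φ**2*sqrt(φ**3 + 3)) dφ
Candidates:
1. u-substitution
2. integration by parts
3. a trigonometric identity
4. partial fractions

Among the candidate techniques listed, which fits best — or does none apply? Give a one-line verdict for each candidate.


Technique: u-substitution — collected, the integrand has one factor that is, up to a constant, the derivative of an inner expression the rest depends on — substitute for that inner expression.
- u-substitution: applies; the problem has the shape this method handles.
- integration by parts — the non-polynomial partner is not one of the parts kernels — exp, sine, or cosine with a degree-1 argument, or a logarithm.
- a trigonometric identity: with no trigonometric functions present, identity rewriting has no target.
- partial fractions: the expression is not a ratio of polynomials that decomposes further.


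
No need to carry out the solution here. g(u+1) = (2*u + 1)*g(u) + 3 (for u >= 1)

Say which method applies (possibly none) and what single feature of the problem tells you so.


Method: a summation factor — rescale the sequence by the product of the weights 2*u + 1 so far — the recurrence collapses to a plain running sum.


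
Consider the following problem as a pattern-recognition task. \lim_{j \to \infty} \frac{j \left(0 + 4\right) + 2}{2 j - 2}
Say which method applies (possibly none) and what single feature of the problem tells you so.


Technique: dominant-term comparison — at large j only the top-degree terms survive; compare the leading terms and the limit falls out. Differentiating the expression as a single quotient would eventually settle it as well; matching dominant growth settles it immediately.


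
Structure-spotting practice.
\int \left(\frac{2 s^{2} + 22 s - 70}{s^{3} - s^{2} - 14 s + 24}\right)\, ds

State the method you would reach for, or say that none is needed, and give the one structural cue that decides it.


Verdict: partial fractions — the bottom, s^{3} - s^{2} - 14 s + 24, comes apart into simple factors, and a proper rational function over split factors decomposes.


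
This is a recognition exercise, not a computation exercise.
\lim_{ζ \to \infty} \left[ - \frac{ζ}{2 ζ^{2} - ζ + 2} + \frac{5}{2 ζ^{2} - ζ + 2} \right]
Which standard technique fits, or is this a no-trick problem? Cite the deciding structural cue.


Method: dominant-term comparison — divide by the highest power of ζ present: lower-order terms vanish and the dominant ratio remains. l'Hôpital's at-infinity variant applies to the expression viewed as a single quotient; the leading-term comparison is the direct route.


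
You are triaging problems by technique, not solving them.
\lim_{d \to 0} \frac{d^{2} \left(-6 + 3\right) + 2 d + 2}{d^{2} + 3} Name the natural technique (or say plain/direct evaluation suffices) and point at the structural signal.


Verdict: no special technique — the function is continuous at 0; evaluation is itself the limit, no machinery required.


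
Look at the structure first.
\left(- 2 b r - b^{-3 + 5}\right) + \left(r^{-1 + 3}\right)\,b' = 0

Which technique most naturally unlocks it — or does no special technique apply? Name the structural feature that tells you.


Technique: the homogeneous substitution — the slope's numerator and denominator have matching total degree, so it depends only on b/r and the ratio substitution collapses it. Rearranged, this also fits the Bernoulli template directly; the homogeneous substitution reads the structure without the rearrangement.


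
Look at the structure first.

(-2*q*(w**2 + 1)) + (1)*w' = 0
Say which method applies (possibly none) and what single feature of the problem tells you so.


Verdict: separation of variables — separating collects all w-dependence with the derivative and leaves all q-dependence opposite: variables separate.


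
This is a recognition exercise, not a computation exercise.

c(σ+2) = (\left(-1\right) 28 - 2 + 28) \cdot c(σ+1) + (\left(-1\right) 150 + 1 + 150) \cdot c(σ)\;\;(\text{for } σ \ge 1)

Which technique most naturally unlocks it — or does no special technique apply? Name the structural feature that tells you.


Technique: the characteristic-root method — constant coefficients and linearity mean the ansatz r^σ reduces it to solving the characteristic polynomial.


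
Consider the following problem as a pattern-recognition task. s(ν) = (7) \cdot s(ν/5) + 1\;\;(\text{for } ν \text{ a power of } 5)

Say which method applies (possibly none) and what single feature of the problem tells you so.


Technique: the master substitution — treat m = log base 5 of ν as the new clock: one recursion step advances m by one while ν scales by 5.


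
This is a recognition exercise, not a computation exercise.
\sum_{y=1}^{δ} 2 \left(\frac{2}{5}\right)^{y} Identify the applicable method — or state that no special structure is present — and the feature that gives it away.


Method: the geometric series formula — each summand is the previous one scaled by \frac{2}{5}; that constant multiplier is itself the geometric structure.


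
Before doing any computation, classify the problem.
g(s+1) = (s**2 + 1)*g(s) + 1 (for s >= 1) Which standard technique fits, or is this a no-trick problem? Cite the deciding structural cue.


Technique: a summation factor — one step of memory with a weight s**2 + 1 that changes as the index grows — the summation-factor construction is built for this.


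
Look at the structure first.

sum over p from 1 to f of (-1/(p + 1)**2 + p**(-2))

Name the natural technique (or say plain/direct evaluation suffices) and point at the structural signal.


Best approach: telescoping — consecutive terms evaluate one function at adjacent indices (p**(-2) is its current value): one term's tail is the next term's head, so the chain collapses.


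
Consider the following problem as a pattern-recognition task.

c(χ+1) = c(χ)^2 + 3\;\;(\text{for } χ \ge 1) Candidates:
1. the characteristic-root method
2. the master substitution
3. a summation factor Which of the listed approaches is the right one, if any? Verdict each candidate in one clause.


Method: no special technique — the unknown sequence enters the update nonlinearly, so no linear method fits the recurrence as written — direct iteration remains.
- the characteristic-root method — the recursion is nonlinear in the sequence values, so no linear-modes ansatz applies.
- the master substitution — the recursive argument is a shift of the index, not a fixed fraction of it.
- a summation factor: the recursion is nonlinear — outside the first-order linear family a summation factor addresses.


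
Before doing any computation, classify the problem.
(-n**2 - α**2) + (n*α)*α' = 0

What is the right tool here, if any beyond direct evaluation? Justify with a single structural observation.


Best approach: the homogeneous substitution — the slope's numerator and denominator have matching total degree, so it depends only on α/n and the ratio substitution collapses it. Rearranged, this also fits the Bernoulli template directly; the homogeneous substitution reads the structure without the rearrangement.


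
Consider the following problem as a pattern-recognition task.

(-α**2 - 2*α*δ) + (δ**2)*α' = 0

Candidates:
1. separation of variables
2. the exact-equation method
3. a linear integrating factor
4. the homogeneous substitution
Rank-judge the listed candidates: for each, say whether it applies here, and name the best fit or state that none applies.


Best approach: the homogeneous substitution — the slope's numerator and denominator share total degree; set v = α/δ and the equation drops to separable form. A Bernoulli substitution is a fair alternative on this equation directly; the homogeneous reading takes it as given.
- separation of variables — the two dependences are entangled, not a clean product of one-variable pieces.
- the exact-equation method: the mixed-partials test fails on this split — it is not an exact differential as presented.
- a linear integrating factor: a nonlinear term in the unknown puts this outside the integrating-factor template.
- the homogeneous substitution — applicable, and directly so.


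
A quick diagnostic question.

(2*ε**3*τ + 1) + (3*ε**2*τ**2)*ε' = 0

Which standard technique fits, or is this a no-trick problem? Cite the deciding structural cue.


Diagnosis: the exact-equation method — because the two cross partials coincide, the form is conservative as written — recover its potential in (τ, ε).


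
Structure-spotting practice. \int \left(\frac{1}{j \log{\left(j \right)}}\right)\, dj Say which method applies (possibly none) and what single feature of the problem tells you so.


Best approach: u-substitution — the only nontrivial dependence routes through \log{\left(j \right)}, whose derivative supplies the leftover factor up to a constant multiple — u = \log{\left(j \right)} flattens it.


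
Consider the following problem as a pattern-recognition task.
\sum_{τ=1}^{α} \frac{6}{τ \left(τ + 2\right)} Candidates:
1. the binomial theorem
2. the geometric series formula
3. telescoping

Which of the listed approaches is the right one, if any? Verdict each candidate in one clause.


Best approach: telescoping — split \frac{6}{τ \left(τ + 2\right)} by partial fractions and the pieces are one function at shifted arguments — interior terms cancel.
- the binomial theorem: no binomial coefficients pair up with complementary powers here.
- the geometric series formula: the term-to-term ratio drifts with the index — the one thing the geometric formula cannot absorb.
- telescoping — applies; the problem has the shape this method handles.


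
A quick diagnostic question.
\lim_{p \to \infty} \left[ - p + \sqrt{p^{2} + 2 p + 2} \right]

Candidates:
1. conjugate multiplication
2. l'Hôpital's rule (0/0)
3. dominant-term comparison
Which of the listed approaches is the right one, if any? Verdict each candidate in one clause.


Verdict: conjugate multiplication — both pieces blow up but their difference is finite; the conjugate trick rationalizes \sqrt{p^{2} + 2 p + 2} - p.
- conjugate multiplication: yes — fits the structure here.
- l'Hôpital's rule (0/0): substitution produces ∞ − ∞ rather than a vanishing quotient; the rule needs a 0/0 ratio to act on.
- dominant-term comparison — no dominant-degree comparison decides it.


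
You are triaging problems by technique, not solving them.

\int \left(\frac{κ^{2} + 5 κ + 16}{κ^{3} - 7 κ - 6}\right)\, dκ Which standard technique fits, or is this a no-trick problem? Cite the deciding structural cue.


Verdict: partial fractions — a proper rational integrand whose denominator splits into simpler factors — decompose into partial fractions first.


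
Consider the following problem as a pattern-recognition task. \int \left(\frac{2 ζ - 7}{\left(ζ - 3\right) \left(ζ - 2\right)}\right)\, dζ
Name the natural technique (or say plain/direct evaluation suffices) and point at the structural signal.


Method: partial fractions — the bottom factors while the top stays lower-degree — split into simple fractions and integrate piece by piece.


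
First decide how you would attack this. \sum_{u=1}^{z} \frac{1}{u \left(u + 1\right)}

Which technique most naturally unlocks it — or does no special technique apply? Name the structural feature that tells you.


Diagnosis: telescoping — split \frac{1}{u \left(u + 1\right)} by partial fractions and the pieces are one function at shifted arguments — interior terms cancel.


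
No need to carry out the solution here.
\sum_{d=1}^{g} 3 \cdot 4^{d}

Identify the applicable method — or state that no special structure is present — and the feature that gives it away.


Technique: the geometric series formula — each term is 4 times the previous one, so the geometric-series formula applies directly.


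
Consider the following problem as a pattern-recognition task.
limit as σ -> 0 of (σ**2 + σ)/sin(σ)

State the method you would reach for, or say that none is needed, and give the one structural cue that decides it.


Method: l'Hôpital's rule (0/0) — both numerator and denominator vanish at 0: the genuine 0/0 indeterminate that l'Hôpital exists for. The standard small-argument limits would also carry it; the rule is the systematic route.


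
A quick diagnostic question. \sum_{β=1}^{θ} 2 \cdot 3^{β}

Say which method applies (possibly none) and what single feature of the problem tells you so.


Diagnosis: the geometric series formula — each summand is the previous one scaled by 3; that constant multiplier is itself the geometric structure.


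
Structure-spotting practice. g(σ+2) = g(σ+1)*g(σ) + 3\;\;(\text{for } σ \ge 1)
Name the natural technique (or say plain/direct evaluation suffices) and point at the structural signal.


Method: no special technique — the unknown enters the rule nonlinearly, not as a weighted sum — no linear method is even well-posed.


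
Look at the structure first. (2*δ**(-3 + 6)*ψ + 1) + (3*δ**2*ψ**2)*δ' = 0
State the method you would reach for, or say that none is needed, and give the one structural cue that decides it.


Verdict: the exact-equation method — because the two cross partials coincide, the form is conservative as written — recover its potential in (ψ, δ).


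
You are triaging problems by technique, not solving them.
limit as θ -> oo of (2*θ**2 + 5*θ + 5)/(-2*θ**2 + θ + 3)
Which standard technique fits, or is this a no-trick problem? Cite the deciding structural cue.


Best approach: dominant-term comparison — growth-rate triage: the leading powers of θ decide the limit, everything else is noise. Viewed as a single quotient this is an ∞/∞ form — an at-infinity application of l'Hôpital's rule would also resolve it; comparing leading growth reads the answer without differentiating.


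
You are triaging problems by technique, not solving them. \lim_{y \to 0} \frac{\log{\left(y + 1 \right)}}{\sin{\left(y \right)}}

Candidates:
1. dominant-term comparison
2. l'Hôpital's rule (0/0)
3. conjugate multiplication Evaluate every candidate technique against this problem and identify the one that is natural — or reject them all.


Best approach: l'Hôpital's rule (0/0) — both numerator and denominator vanish at 0: the genuine 0/0 indeterminate that l'Hôpital exists for. A first-order expansion at the point is an equally standard path; the rule packages it.
- dominant-term comparison: no dominant power emerges to decide the limit by degree comparison.
- l'Hôpital's rule (0/0) — yes, a natural case for it.
- conjugate multiplication — there are no radicals in tension whose conjugate would simplify matters.


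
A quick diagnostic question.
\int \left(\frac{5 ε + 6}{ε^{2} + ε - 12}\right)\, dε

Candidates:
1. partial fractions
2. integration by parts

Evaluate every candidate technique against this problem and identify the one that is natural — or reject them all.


Diagnosis: partial fractions — the denominator ε^{2} + ε - 12 factors, so the quotient decomposes into elementary partial fractions term by term.
- partial fractions: applies; the problem has the shape this method handles.
- integration by parts — no split into a nonconstant polynomial times one of the standard kernels — exp, sine, or cosine of a linear argument, or a logarithm — applies here.


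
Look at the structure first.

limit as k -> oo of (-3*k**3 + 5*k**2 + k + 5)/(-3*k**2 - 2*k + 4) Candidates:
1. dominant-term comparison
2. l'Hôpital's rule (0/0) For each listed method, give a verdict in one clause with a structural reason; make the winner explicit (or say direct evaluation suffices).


Best approach: dominant-term comparison — growth-rate triage: the leading powers of k decide the limit, everything else is noise.
- dominant-term comparison — applicable, and directly so.
- l'Hôpital's rule (0/0): no 0/0 form appears: written as one quotient, top and bottom both grow without bound, and the ratio is decided by their leading terms.


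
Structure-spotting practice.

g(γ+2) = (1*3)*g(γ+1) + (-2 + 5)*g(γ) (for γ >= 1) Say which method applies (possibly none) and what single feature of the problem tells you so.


Method: the characteristic-root method — no index-dependence in the weights and nothing inhomogeneous: classic characteristic-equation setup.


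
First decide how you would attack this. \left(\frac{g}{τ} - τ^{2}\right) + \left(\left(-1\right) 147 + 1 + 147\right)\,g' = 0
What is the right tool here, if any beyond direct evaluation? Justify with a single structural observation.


Best approach: a linear integrating factor — linear in the unknown with genuine forcing: multiply through by the exponential of the integrated coefficient and the left side closes into one derivative.


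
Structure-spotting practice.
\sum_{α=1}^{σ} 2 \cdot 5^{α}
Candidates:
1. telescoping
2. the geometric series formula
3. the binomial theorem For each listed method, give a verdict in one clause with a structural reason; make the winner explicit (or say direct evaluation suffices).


Diagnosis: the geometric series formula — each summand is the previous one scaled by 5; that constant multiplier is itself the geometric structure.
- telescoping — the terms as presented offer no neighboring cancellation — a telescoping rewrite may exist, but the displayed structure does not hand one over.
- the geometric series formula — yes — fits the structure here.
- the binomial theorem — there is no sum-raised-to-a-power identity hiding in these terms.


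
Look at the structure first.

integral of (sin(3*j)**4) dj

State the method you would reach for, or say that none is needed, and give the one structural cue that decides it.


Method: a trigonometric identity — the even exponent on sin(3*j)**4 signals one move: rewrite via cos of the doubled angle.


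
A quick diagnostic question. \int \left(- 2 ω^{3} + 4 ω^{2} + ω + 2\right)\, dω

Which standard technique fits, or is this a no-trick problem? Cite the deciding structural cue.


Diagnosis: no special technique — the integrand is a sum of constant multiples of powers of ω — integrate term by term.


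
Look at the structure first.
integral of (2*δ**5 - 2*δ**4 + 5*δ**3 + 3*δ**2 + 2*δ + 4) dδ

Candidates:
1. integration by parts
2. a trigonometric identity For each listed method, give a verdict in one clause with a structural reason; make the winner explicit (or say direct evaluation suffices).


Technique: no special technique — a term-by-term power-rule job in δ; no substitution or rearrangement earns its keep here.
- integration by parts — parts would only shuffle a directly integrable integrand.
- a trigonometric identity — with no trigonometric functions present, identity rewriting has no target.


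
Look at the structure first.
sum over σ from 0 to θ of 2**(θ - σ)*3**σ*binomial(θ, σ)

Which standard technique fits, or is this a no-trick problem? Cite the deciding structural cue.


Technique: the binomial theorem — the binomial coefficients weight matched powers of 3 and 2, which is exactly the expansion of a binomial power.


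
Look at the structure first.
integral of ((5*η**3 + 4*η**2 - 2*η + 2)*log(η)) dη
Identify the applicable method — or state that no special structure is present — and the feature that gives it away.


Method: integration by parts — take log(η) as the piece to differentiate: what remains is a power-rule integral in disguise.


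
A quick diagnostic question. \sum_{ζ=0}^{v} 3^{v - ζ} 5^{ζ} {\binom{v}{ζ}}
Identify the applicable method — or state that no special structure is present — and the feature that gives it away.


Diagnosis: the binomial theorem — {\binom{v}{ζ}} weighting matched powers of 5 and 3 is the expanded form of (5 + 3)^v — fold it back up.


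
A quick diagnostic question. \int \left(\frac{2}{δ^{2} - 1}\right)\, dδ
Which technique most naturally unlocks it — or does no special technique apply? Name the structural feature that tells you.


Verdict: partial fractions — δ^{2} - 1 splits into linear pieces, so the quotient is a sum of simple fractions — decompose before integrating.


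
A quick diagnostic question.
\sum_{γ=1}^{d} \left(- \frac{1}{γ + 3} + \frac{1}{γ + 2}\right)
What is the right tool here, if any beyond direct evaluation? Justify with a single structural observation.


Best approach: telescoping — the generic term is a one-step difference of \frac{1}{γ + 2}, so partial sums shortcut to endpoint evaluation.


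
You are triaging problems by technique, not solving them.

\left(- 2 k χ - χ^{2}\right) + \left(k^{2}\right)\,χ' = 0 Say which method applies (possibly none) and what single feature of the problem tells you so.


Verdict: the homogeneous substitution — solved for the derivative, the right side is unchanged under scaling k and χ together — it depends only on the ratio χ/k, so substitute a single ratio variable. A Bernoulli substitution is a fair alternative on this equation directly; the homogeneous reading takes it as given.


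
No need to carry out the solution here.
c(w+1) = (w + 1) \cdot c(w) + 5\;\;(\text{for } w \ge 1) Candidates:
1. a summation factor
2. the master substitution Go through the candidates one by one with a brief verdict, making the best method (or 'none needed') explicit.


Verdict: a summation factor — one step of memory with a weight w + 1 that changes as the index grows — the summation-factor construction is built for this.
- a summation factor — yes, a natural case for it.
- the master substitution: the recursion shifts the index rather than dividing it.


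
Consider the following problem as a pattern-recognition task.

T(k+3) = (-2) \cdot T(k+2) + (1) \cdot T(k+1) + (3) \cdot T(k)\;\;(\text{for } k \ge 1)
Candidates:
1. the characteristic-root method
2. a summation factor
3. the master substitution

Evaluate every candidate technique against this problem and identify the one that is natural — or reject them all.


Diagnosis: the characteristic-root method — because shifting k leaves the equation's coefficients unchanged, exponential trials reduce it to algebra.
- the characteristic-root method: yes, a natural case for it.
- a summation factor — the recurrence reaches back more than one step, outside the first-order family a summation factor normalizes.
- the master substitution: the recursive argument is a shift of the index, not a fixed fraction of it.


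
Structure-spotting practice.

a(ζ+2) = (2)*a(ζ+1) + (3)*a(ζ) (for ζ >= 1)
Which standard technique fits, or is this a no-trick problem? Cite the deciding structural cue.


Verdict: the characteristic-root method — constant coefficients and linearity mean the ansatz r^ζ reduces it to solving the characteristic polynomial.


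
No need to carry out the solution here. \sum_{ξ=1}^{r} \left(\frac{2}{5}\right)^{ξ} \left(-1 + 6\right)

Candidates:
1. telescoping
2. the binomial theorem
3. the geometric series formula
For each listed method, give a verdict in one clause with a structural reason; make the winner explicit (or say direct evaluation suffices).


Verdict: the geometric series formula — each summand is the previous one scaled by \frac{2}{5}; that constant multiplier is itself the geometric structure.
- telescoping: as presented, consecutive terms share no shifted copy to cancel against — no rewrite is on display to change that.
- the binomial theorem: there is no sum-raised-to-a-power identity hiding in these terms.
- the geometric series formula — applies; the problem has the shape this method handles.


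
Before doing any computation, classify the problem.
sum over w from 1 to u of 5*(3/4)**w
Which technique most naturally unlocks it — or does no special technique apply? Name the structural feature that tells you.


Method: the geometric series formula — each summand is the previous one scaled by 3/4; that constant multiplier is itself the geometric structure.


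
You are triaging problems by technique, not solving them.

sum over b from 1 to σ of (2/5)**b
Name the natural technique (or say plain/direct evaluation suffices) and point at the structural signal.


Verdict: the geometric series formula — each summand is the previous one scaled by 2/5; that constant multiplier is itself the geometric structure.


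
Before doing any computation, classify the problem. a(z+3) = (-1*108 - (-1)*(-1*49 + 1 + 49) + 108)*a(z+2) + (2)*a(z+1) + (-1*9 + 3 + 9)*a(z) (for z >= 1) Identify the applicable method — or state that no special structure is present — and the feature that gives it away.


Technique: the characteristic-root method — every coefficient is a fixed number and the forcing is zero — substitute r^z and read off the root equation.


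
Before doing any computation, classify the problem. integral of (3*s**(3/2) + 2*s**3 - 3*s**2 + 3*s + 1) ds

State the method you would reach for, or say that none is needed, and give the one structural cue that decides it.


Technique: no special technique — the integrand is a sum of constant multiples of powers of s — integrate term by term.


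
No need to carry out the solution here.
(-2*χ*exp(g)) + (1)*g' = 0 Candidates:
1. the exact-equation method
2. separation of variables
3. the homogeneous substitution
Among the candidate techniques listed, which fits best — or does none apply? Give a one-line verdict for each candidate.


Verdict: separation of variables — solved for the derivative, the right side splits multiplicatively into a function of each variable alone — divide and integrate each side.
- the exact-equation method — the cross partial derivatives disagree, so no single potential exists.
- separation of variables: a fit — the right tool for this form.
- the homogeneous substitution — the ratio substitution does not collapse this equation.
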